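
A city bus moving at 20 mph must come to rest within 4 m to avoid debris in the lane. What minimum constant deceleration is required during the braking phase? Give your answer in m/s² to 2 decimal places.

Required deceleration ≈ 9.99 m/s²

20 mph × 0.44704 = 8.9408 m/s.
v² = 2a·d ⇒ a = v²/(2d) = 8.9408² / (2 × 4.000) = 79.938 / 8.000 = 9.9923 m/s².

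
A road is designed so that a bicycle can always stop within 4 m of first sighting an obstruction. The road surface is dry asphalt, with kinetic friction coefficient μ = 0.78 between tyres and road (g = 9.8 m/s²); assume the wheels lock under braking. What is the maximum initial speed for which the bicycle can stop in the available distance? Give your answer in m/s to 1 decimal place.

a = μg = 0.78 × 9.8 = 7.644 m/s².
v²/(2a) = d ⇒ v = √(2 × 7.644 × 4) = √61.15 = 7.8198 m/s.

Maximum speed ≈ 7.8 m/s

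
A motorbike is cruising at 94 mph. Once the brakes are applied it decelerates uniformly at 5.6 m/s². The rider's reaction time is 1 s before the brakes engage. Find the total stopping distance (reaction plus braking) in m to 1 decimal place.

Total stopping distance ≈ 199.7 m

94 mph × 0.44704 = 42.0218 m/s.
Reaction distance = v·t_r = 42.0218 × 1 = 42.022 m.
Braking distance = v²/(2a) = 42.0218² / (2 × 5.600) = 1765.832 / 11.200 = 157.664 m.
Total = 42.022 + 157.664 = 199.686 m.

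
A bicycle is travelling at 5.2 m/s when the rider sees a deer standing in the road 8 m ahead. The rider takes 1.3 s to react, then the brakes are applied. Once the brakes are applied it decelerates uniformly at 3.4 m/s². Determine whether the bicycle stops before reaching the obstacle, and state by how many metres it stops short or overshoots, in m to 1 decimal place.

Reaction distance = 5.2000 × 1.3 = 6.760 m.
Braking distance = v²/(2a) = 27.040 / 6.800 = 3.976 m.
Total stopping distance = 6.760 + 3.976 = 10.736 m, vs 8 m available — it cannot stop in time and overshoots by 10.736 − 8 = 2.736 m.

No — it overshoots by 2.7 m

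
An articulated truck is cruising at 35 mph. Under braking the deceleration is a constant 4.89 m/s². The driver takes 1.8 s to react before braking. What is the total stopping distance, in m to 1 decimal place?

35 mph × 0.44704 = 15.6464 m/s.
Reaction distance = v·t_r = 15.6464 × 1.8 = 28.164 m.
Braking distance = v²/(2a) = 15.6464² / (2 × 4.890) = 244.810 / 9.780 = 25.032 m.
Total = 28.164 + 25.032 = 53.196 m.

Total stopping distance ≈ 53.2 m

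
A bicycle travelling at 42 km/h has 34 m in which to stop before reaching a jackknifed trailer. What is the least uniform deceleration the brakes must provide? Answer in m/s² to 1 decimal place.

Required deceleration ≈ 2.0 m/s²

42 km/h ÷ 3.6 = 11.6667 m/s.
v² = 2a·d ⇒ a = v²/(2d) = 11.6667² / (2 × 34.000) = 136.112 / 68.000 = 2.0016 m/s².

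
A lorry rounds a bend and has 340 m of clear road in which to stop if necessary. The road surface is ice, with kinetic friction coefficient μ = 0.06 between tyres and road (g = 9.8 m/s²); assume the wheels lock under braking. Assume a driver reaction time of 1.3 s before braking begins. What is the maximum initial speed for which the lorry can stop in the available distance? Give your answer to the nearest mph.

a = μg = 0.06 × 9.8 = 0.588 m/s².
Stopping distance: v·t_r + v²/(2a) = 340 with t_r = 1.3 s and a = 0.588 m/s².
So v² + 1.529 v − 399.84 = 0.
Positive root: v = −a·t_r + √((a·t_r)² + 2a·d) = −0.764 + √(0.584 + 399.84) = 19.2466 m/s.
19.2466 m/s ÷ 0.44704 = 43.053 mph.

Maximum speed ≈ 43 mph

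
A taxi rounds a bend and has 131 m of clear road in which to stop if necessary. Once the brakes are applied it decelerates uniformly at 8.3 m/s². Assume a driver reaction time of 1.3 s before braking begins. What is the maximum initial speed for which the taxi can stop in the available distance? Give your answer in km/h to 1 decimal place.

Maximum speed ≈ 133.5 km/h

Stopping distance: v·t_r + v²/(2a) = 131 with t_r = 1.3 s and a = 8.300 m/s².
So v² + 21.580 v − 2174.60 = 0.
Positive root: v = −a·t_r + √((a·t_r)² + 2a·d) = −10.790 + √(116.424 + 2174.60) = 37.0746 m/s.
37.0746 m/s × 3.6 = 133.469 km/h.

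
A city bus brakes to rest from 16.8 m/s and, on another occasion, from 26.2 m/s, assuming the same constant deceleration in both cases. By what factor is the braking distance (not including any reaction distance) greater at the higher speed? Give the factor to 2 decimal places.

Factor ≈ 2.43

Braking distance d = v²/(2a), so with a fixed, d ∝ v².
Factor = (26.2/16.8)² = 1.5595² = 2.4320.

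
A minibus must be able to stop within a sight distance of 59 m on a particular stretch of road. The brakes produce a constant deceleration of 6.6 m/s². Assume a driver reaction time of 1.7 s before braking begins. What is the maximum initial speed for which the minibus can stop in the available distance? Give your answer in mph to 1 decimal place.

Stopping distance: v·t_r + v²/(2a) = 59 with t_r = 1.7 s and a = 6.600 m/s².
So v² + 22.440 v − 778.80 = 0.
Positive root: v = −a·t_r + √((a·t_r)² + 2a·d) = −11.220 + √(125.888 + 778.80) = 18.8580 m/s.
18.8580 m/s ÷ 0.44704 = 42.184 mph.

Maximum speed ≈ 42.2 mph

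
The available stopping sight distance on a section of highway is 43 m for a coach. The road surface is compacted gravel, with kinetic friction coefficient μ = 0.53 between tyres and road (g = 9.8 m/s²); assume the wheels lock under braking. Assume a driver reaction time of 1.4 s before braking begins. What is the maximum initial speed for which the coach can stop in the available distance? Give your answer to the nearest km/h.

a = μg = 0.53 × 9.8 = 5.194 m/s².
Stopping distance: v·t_r + v²/(2a) = 43 with t_r = 1.4 s and a = 5.194 m/s².
So v² + 14.543 v − 446.68 = 0.
Positive root: v = −a·t_r + √((a·t_r)² + 2a·d) = −7.272 + √(52.882 + 446.68) = 15.0789 m/s.
15.0789 m/s × 3.6 = 54.284 km/h.

Maximum speed ≈ 54 km/h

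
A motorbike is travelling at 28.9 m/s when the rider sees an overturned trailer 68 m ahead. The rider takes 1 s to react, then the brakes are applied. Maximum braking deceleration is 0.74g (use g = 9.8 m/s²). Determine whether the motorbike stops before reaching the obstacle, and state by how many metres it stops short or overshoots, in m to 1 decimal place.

a = 0.74 × 9.8 = 7.252 m/s².
Reaction distance = 28.9000 × 1 = 28.900 m.
Braking distance = v²/(2a) = 835.210 / 14.504 = 57.585 m.
Total stopping distance = 28.900 + 57.585 = 86.485 m, vs 68 m available — it cannot stop in time and overshoots by 86.485 − 68 = 18.485 m.

No — it overshoots by 18.5 m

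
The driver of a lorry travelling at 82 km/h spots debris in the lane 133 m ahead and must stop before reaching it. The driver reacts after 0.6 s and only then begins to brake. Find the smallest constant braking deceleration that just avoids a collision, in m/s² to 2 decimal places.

Required deceleration ≈ 2.17 m/s²

82 km/h ÷ 3.6 = 22.7778 m/s.
Distance covered during reaction = 22.7778 × 0.6 = 13.667 m.
Distance available for braking: 133 − 13.667 = 119.333 m.
v² = 2a·d ⇒ a = v²/(2d) = 22.7778² / (2 × 119.333) = 518.828 / 238.666 = 2.1739 m/s².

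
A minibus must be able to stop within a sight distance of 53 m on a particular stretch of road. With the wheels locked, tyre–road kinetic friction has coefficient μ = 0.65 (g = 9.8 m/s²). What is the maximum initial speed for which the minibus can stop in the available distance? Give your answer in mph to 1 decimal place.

a = μg = 0.65 × 9.8 = 6.370 m/s².
v²/(2a) = d ⇒ v = √(2 × 6.370 × 53) = √675.22 = 25.9850 m/s.
25.9850 m/s ÷ 0.44704 = 58.127 mph.

Maximum speed ≈ 58.1 mph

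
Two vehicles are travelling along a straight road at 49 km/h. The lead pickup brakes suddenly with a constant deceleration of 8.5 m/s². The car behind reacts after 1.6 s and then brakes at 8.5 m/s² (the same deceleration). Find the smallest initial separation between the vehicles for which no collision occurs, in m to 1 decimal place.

Minimum gap ≈ 21.8 m

49 km/h ÷ 3.6 = 13.6111 m/s.
Leader travels v²/(2a_L) = 185.262 / 17.000 = 10.898 m before stopping.
Follower covers v·t_r = 13.6111 × 1.6 = 21.778 m while reacting, then v²/(2a_F) = 185.262 / 17.000 = 10.898 m while braking, for a total of 21.778 + 10.898 = 32.676 m.
Since a_F ≤ a_L and the follower starts braking later, the follower is never slower than the leader, so the closest approach is when both have stopped.
Minimum gap = 32.676 − 10.898 = 21.778 m.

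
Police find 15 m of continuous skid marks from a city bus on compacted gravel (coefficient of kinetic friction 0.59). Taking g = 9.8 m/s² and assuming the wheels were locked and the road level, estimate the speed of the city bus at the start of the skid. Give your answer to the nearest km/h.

Initial speed ≈ 47 km/h

Deceleration a = μg = 0.59 × 9.8 = 5.782 m/s².
v = √(2a·d) = √(2 × 5.782 × 15) = √173.460 = 13.1704 m/s.
= 13.1704 × 3.6 = 47.413 km/h.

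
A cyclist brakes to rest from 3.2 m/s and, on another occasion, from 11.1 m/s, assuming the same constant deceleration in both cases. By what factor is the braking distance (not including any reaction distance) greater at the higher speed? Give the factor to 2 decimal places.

Factor ≈ 12.03

Braking distance d = v²/(2a), so with a fixed, d ∝ v².
Factor = (11.1/3.2)² = 3.4687² = 12.0319.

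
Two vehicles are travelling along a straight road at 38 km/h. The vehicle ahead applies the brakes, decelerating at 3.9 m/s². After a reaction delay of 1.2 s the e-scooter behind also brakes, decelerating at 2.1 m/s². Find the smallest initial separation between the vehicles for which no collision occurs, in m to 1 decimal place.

38 km/h ÷ 3.6 = 10.5556 m/s.
Leader travels v²/(2a_L) = 111.421 / 7.800 = 14.285 m before stopping.
Follower covers v·t_r = 10.5556 × 1.2 = 12.667 m while reacting, then v²/(2a_F) = 111.421 / 4.200 = 26.529 m while braking, for a total of 12.667 + 26.529 = 39.196 m.
Since a_F ≤ a_L and the follower starts braking later, the follower is never slower than the leader, so the closest approach is when both have stopped.
Minimum gap = 39.196 − 14.285 = 24.911 m.

Minimum gap ≈ 24.9 m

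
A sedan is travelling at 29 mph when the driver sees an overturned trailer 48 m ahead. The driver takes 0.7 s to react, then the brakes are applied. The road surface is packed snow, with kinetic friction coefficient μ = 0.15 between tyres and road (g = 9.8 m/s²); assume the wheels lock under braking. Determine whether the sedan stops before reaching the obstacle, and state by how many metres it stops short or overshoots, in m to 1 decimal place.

No — it overshoots by 18.2 m

29 mph × 0.44704 = 12.9642 m/s.
a = μg = 0.15 × 9.8 = 1.470 m/s².
Reaction distance = 12.9642 × 0.7 = 9.075 m.
Braking distance = v²/(2a) = 168.070 / 2.940 = 57.167 m.
Total stopping distance = 9.075 + 57.167 = 66.242 m, vs 48 m available — it cannot stop in time and overshoots by 66.242 − 48 = 18.242 m.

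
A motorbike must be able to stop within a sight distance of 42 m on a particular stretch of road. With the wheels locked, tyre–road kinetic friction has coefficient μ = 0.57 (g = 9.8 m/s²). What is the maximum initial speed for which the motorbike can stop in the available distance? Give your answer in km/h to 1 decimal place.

a = μg = 0.57 × 9.8 = 5.586 m/s².
v²/(2a) = d ⇒ v = √(2 × 5.586 × 42) = √469.22 = 21.6615 m/s.
21.6615 m/s × 3.6 = 77.981 km/h.

Maximum speed ≈ 78.0 km/h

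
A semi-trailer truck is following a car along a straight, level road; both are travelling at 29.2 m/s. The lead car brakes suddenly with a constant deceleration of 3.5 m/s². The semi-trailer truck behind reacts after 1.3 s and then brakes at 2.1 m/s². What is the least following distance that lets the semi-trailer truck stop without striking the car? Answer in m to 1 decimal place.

Leader travels v²/(2a_L) = 852.640 / 7.000 = 121.806 m before stopping.
Follower covers v·t_r = 29.2000 × 1.3 = 37.960 m while reacting, then v²/(2a_F) = 852.640 / 4.200 = 203.010 m while braking, for a total of 37.960 + 203.010 = 240.970 m.
Since a_F ≤ a_L and the follower starts braking later, the follower is never slower than the leader, so the closest approach is when both have stopped.
Minimum gap = 240.970 − 121.806 = 119.164 m.

Minimum gap ≈ 119.2 m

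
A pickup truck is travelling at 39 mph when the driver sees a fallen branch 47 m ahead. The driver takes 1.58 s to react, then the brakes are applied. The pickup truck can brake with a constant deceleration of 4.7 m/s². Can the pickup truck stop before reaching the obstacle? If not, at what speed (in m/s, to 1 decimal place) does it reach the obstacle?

No — it strikes the obstacle at 11.0 m/s

39 mph × 0.44704 = 17.4346 m/s.
Reaction distance = 17.4346 × 1.58 = 27.547 m.
Braking distance needed to stop: v²/(2a) = 303.965 / 9.400 = 32.337 m, so total needed = 27.547 + 32.337 = 59.884 m > 47 m — it cannot stop.
Distance remaining when braking begins: 47 − 27.547 = 19.453 m.
v² = v₀² − 2a·d = 303.965 − 2 × 4.700 × 19.453 = 121.107 m²/s².
v = √121.107 = 11.005 m/s.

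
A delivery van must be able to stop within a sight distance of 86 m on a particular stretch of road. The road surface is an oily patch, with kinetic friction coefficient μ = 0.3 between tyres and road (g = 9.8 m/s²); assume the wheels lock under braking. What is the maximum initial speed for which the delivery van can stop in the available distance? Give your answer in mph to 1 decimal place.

a = μg = 0.3 × 9.8 = 2.940 m/s².
v²/(2a) = d ⇒ v = √(2 × 2.940 × 86) = √505.68 = 22.4873 m/s.
22.4873 m/s ÷ 0.44704 = 50.303 mph.

Maximum speed ≈ 50.3 mph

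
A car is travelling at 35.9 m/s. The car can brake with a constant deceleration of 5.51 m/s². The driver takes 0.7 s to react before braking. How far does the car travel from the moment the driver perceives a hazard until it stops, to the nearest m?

Total stopping distance ≈ 142 m

Reaction distance = v·t_r = 35.9000 × 0.7 = 25.130 m.
Braking distance = v²/(2a) = 35.9000² / (2 × 5.510) = 1288.810 / 11.020 = 116.952 m.
Total = 25.130 + 116.952 = 142.082 m.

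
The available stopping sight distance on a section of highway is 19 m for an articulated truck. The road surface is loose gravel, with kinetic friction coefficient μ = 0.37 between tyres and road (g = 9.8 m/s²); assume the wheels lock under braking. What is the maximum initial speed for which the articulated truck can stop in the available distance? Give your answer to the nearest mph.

a = μg = 0.37 × 9.8 = 3.626 m/s².
v²/(2a) = d ⇒ v = √(2 × 3.626 × 19) = √137.79 = 11.7384 m/s.
11.7384 m/s ÷ 0.44704 = 26.258 mph.

Maximum speed ≈ 26 mph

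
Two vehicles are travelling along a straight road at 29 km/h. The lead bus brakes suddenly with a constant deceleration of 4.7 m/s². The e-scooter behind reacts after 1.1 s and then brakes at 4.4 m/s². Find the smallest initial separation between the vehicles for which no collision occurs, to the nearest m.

29 km/h ÷ 3.6 = 8.0556 m/s.
Leader travels v²/(2a_L) = 64.893 / 9.400 = 6.904 m before stopping.
Follower covers v·t_r = 8.0556 × 1.1 = 8.861 m while reacting, then v²/(2a_F) = 64.893 / 8.800 = 7.374 m while braking, for a total of 8.861 + 7.374 = 16.235 m.
Since a_F ≤ a_L and the follower starts braking later, the follower is never slower than the leader, so the closest approach is when both have stopped.
Minimum gap = 16.235 − 6.904 = 9.331 m.

Minimum gap ≈ 9 m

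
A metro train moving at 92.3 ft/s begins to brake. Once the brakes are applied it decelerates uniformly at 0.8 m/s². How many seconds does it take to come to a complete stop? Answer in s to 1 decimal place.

Braking time ≈ 35.2 s

92.3 ft/s × 0.3048 = 28.1330 m/s.
Braking time = v/a = 28.1330 / 0.800 = 35.166 s.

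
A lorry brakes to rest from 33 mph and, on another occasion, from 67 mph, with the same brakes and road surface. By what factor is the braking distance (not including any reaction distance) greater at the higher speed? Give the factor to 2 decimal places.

Factor ≈ 4.12

Braking distance d = v²/(2a), so with a fixed, d ∝ v².
Factor = (67/33)² = 2.0303² = 4.1221.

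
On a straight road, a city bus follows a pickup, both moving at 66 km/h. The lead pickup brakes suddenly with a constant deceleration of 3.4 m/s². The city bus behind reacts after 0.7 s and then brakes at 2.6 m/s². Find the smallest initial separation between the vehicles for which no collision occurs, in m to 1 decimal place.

Minimum gap ≈ 28.0 m

66 km/h ÷ 3.6 = 18.3333 m/s.
Leader travels v²/(2a_L) = 336.110 / 6.800 = 49.428 m before stopping.
Follower covers v·t_r = 18.3333 × 0.7 = 12.833 m while reacting, then v²/(2a_F) = 336.110 / 5.200 = 64.637 m while braking, for a total of 12.833 + 64.637 = 77.470 m.
Since a_F ≤ a_L and the follower starts braking later, the follower is never slower than the leader, so the closest approach is when both have stopped.
Minimum gap = 77.470 − 49.428 = 28.042 m.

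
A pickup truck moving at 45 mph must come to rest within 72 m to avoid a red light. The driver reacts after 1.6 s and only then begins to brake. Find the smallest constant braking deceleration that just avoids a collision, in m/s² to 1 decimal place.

Required deceleration ≈ 5.1 m/s²

45 mph × 0.44704 = 20.1168 m/s.
Distance covered during reaction = 20.1168 × 1.6 = 32.187 m.
Distance available for braking: 72 − 32.187 = 39.813 m.
v² = 2a·d ⇒ a = v²/(2d) = 20.1168² / (2 × 39.813) = 404.686 / 79.626 = 5.0823 m/s².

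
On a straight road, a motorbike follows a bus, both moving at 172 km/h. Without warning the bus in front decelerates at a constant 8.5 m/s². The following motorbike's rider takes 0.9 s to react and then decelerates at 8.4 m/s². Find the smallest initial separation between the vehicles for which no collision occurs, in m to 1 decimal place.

172 km/h ÷ 3.6 = 47.7778 m/s.
Leader travels v²/(2a_L) = 2282.718 / 17.000 = 134.278 m before stopping.
Follower covers v·t_r = 47.7778 × 0.9 = 43.000 m while reacting, then v²/(2a_F) = 2282.718 / 16.800 = 135.876 m while braking, for a total of 43.000 + 135.876 = 178.876 m.
Since a_F ≤ a_L and the follower starts braking later, the follower is never slower than the leader, so the closest approach is when both have stopped.
Minimum gap = 178.876 − 134.278 = 44.598 m.

Minimum gap ≈ 44.6 m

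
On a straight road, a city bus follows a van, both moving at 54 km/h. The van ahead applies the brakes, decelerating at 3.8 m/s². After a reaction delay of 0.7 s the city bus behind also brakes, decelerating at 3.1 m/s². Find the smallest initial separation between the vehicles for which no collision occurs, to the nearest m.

54 km/h ÷ 3.6 = 15.0000 m/s.
Leader travels v²/(2a_L) = 225.000 / 7.600 = 29.605 m before stopping.
Follower covers v·t_r = 15.0000 × 0.7 = 10.500 m while reacting, then v²/(2a_F) = 225.000 / 6.200 = 36.290 m while braking, for a total of 10.500 + 36.290 = 46.790 m.
Since a_F ≤ a_L and the follower starts braking later, the follower is never slower than the leader, so the closest approach is when both have stopped.
Minimum gap = 46.790 − 29.605 = 17.185 m.

Minimum gap ≈ 17 m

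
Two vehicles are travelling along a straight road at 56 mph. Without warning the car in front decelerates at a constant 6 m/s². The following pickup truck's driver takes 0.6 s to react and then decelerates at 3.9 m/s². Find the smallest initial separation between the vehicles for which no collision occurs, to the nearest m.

56 mph × 0.44704 = 25.0342 m/s.
Leader travels v²/(2a_L) = 626.711 / 12.000 = 52.226 m before stopping.
Follower covers v·t_r = 25.0342 × 0.6 = 15.021 m while reacting, then v²/(2a_F) = 626.711 / 7.800 = 80.348 m while braking, for a total of 15.021 + 80.348 = 95.369 m.
Since a_F ≤ a_L and the follower starts braking later, the follower is never slower than the leader, so the closest approach is when both have stopped.
Minimum gap = 95.369 − 52.226 = 43.143 m.

Minimum gap ≈ 43 m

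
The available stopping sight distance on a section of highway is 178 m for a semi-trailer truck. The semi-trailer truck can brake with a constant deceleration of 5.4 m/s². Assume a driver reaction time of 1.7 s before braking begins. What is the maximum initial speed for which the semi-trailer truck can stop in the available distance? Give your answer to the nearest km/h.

Stopping distance: v·t_r + v²/(2a) = 178 with t_r = 1.7 s and a = 5.400 m/s².
So v² + 18.360 v − 1922.40 = 0.
Positive root: v = −a·t_r + √((a·t_r)² + 2a·d) = −9.180 + √(84.272 + 1922.40) = 35.6159 m/s.
35.6159 m/s × 3.6 = 128.217 km/h.

Maximum speed ≈ 128 km/h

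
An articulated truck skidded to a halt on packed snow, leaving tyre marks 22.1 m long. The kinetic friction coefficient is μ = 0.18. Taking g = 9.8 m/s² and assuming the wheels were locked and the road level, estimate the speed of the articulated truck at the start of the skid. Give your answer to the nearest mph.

Deceleration a = μg = 0.18 × 9.8 = 1.764 m/s².
v = √(2a·d) = √(2 × 1.764 × 22.1) = √77.969 = 8.8300 m/s.
= 8.8300 ÷ 0.44704 = 19.752 mph.

Initial speed ≈ 20 mph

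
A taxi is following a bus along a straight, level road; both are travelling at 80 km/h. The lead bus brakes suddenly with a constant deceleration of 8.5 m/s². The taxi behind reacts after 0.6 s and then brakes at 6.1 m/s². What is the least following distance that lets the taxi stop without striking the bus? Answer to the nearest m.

80 km/h ÷ 3.6 = 22.2222 m/s.
Leader travels v²/(2a_L) = 493.826 / 17.000 = 29.049 m before stopping.
Follower covers v·t_r = 22.2222 × 0.6 = 13.333 m while reacting, then v²/(2a_F) = 493.826 / 12.200 = 40.478 m while braking, for a total of 13.333 + 40.478 = 53.811 m.
Since a_F ≤ a_L and the follower starts braking later, the follower is never slower than the leader, so the closest approach is when both have stopped.
Minimum gap = 53.811 − 29.049 = 24.762 m.

Minimum gap ≈ 25 m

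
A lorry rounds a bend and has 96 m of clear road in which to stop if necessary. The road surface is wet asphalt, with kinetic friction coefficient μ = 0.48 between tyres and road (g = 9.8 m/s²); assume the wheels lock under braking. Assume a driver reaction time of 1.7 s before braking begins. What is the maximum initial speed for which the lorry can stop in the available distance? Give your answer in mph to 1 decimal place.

a = μg = 0.48 × 9.8 = 4.704 m/s².
Stopping distance: v·t_r + v²/(2a) = 96 with t_r = 1.7 s and a = 4.704 m/s².
So v² + 15.994 v − 903.17 = 0.
Positive root: v = −a·t_r + √((a·t_r)² + 2a·d) = −7.997 + √(63.952 + 903.17) = 23.1016 m/s.
23.1016 m/s ÷ 0.44704 = 51.677 mph.

Maximum speed ≈ 51.7 mph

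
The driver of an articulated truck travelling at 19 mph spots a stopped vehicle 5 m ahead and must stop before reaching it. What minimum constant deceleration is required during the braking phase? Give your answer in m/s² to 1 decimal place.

Required deceleration ≈ 7.2 m/s²

19 mph × 0.44704 = 8.4938 m/s.
v² = 2a·d ⇒ a = v²/(2d) = 8.4938² / (2 × 5.000) = 72.145 / 10.000 = 7.2145 m/s².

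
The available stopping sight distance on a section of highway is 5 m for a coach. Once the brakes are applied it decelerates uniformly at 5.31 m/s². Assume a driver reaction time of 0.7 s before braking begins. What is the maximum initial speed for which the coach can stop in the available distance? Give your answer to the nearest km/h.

Maximum speed ≈ 16 km/h

Stopping distance: v·t_r + v²/(2a) = 5 with t_r = 0.7 s and a = 5.310 m/s².
So v² + 7.434 v − 53.10 = 0.
Positive root: v = −a·t_r + √((a·t_r)² + 2a·d) = −3.717 + √(13.816 + 53.10) = 4.4632 m/s.
4.4632 m/s × 3.6 = 16.068 km/h.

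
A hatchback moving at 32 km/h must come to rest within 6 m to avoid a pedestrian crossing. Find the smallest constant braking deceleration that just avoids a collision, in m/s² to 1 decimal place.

32 km/h ÷ 3.6 = 8.8889 m/s.
v² = 2a·d ⇒ a = v²/(2d) = 8.8889² / (2 × 6.000) = 79.013 / 12.000 = 6.5844 m/s².

Required deceleration ≈ 6.6 m/s²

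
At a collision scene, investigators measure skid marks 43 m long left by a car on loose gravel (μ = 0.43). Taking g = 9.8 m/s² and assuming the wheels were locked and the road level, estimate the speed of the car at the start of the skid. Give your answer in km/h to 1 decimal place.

Initial speed ≈ 68.5 km/h

Deceleration a = μg = 0.43 × 9.8 = 4.214 m/s².
v = √(2a·d) = √(2 × 4.214 × 43) = √362.404 = 19.0369 m/s.
= 19.0369 × 3.6 = 68.533 km/h.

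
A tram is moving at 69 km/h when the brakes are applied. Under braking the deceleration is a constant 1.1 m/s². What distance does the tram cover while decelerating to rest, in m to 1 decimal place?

69 km/h ÷ 3.6 = 19.1667 m/s.
Braking distance = v²/(2a) = 19.1667² / (2 × 1.100) = 367.362 / 2.200 = 166.983 m.

Braking distance ≈ 167.0 m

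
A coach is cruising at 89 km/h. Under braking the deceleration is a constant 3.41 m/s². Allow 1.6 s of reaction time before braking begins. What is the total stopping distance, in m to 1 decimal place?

Total stopping distance ≈ 129.2 m

89 km/h ÷ 3.6 = 24.7222 m/s.
Reaction distance = v·t_r = 24.7222 × 1.6 = 39.556 m.
Braking distance = v²/(2a) = 24.7222² / (2 × 3.410) = 611.187 / 6.820 = 89.617 m.
Total = 39.556 + 89.617 = 129.173 m.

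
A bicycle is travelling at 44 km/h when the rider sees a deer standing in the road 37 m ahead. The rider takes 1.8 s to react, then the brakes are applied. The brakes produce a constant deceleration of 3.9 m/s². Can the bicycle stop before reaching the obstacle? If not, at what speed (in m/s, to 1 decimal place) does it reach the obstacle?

No — it strikes the obstacle at 5.7 m/s

44 km/h ÷ 3.6 = 12.2222 m/s.
Reaction distance = 12.2222 × 1.8 = 22.000 m.
Braking distance needed to stop: v²/(2a) = 149.382 / 7.800 = 19.152 m, so total needed = 22.000 + 19.152 = 41.152 m > 37 m — it cannot stop.
Distance remaining when braking begins: 37 − 22.000 = 15.000 m.
v² = v₀² − 2a·d = 149.382 − 2 × 3.900 × 15.000 = 32.382 m²/s².
v = √32.382 = 5.691 m/s.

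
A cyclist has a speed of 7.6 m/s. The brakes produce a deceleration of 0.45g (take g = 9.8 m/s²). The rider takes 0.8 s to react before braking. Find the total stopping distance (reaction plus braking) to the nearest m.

Total stopping distance ≈ 13 m

a = 0.45 × 9.8 = 4.410 m/s².
Reaction distance = v·t_r = 7.6000 × 0.8 = 6.080 m.
Braking distance = v²/(2a) = 7.6000² / (2 × 4.410) = 57.760 / 8.820 = 6.549 m.
Total = 6.080 + 6.549 = 12.629 m.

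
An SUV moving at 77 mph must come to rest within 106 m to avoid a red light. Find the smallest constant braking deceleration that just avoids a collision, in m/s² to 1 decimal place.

Required deceleration ≈ 5.6 m/s²

77 mph × 0.44704 = 34.4221 m/s.
v² = 2a·d ⇒ a = v²/(2d) = 34.4221² / (2 × 106.000) = 1184.881 / 212.000 = 5.5891 m/s².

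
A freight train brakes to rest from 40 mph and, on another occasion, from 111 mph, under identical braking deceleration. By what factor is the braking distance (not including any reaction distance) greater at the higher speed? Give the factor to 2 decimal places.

Factor ≈ 7.70

Braking distance d = v²/(2a), so with a fixed, d ∝ v².
Factor = (111/40)² = 2.7750² = 7.7006.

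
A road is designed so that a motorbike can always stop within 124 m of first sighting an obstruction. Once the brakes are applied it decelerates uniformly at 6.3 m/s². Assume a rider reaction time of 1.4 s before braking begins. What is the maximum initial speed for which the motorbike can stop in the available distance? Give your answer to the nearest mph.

Maximum speed ≈ 71 mph

Stopping distance: v·t_r + v²/(2a) = 124 with t_r = 1.4 s and a = 6.300 m/s².
So v² + 17.640 v − 1562.40 = 0.
Positive root: v = −a·t_r + √((a·t_r)² + 2a·d) = −8.820 + √(77.792 + 1562.40) = 31.6793 m/s.
31.6793 m/s ÷ 0.44704 = 70.865 mph.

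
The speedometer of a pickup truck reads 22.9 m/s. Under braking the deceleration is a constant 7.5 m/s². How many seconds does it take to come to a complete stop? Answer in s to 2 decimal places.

Braking time ≈ 3.05 s

Braking time = v/a = 22.9000 / 7.500 = 3.053 s.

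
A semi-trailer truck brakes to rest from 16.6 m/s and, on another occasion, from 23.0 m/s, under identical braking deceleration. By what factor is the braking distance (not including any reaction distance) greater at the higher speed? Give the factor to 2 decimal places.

Braking distance d = v²/(2a), so with a fixed, d ∝ v².
Factor = (23.0/16.6)² = 1.3855² = 1.9196.

Factor ≈ 1.92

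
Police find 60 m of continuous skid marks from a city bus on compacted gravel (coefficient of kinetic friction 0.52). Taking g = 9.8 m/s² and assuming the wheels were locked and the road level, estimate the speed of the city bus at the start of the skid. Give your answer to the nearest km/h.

Initial speed ≈ 89 km/h

Deceleration a = μg = 0.52 × 9.8 = 5.096 m/s².
v = √(2a·d) = √(2 × 5.096 × 60) = √611.520 = 24.7289 m/s.
= 24.7289 × 3.6 = 89.024 km/h.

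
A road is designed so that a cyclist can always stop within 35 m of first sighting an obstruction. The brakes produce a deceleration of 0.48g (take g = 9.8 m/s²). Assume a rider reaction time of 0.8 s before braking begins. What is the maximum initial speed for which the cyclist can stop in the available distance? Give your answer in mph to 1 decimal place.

a = 0.48 × 9.8 = 4.704 m/s².
Stopping distance: v·t_r + v²/(2a) = 35 with t_r = 0.8 s and a = 4.704 m/s².
So v² + 7.526 v − 329.28 = 0.
Positive root: v = −a·t_r + √((a·t_r)² + 2a·d) = −3.763 + √(14.160 + 329.28) = 14.7691 m/s.
14.7691 m/s ÷ 0.44704 = 33.038 mph.

Maximum speed ≈ 33.0 mph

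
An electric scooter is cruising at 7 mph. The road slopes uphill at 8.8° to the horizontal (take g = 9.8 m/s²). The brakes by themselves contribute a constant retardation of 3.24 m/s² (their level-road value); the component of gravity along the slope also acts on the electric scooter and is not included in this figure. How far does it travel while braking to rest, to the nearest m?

7 mph × 0.44704 = 3.1293 m/s.
Gravity along the uphill slope adds to the braking deceleration: a_eff = 3.240 + 9.8·sin 8.8° = 3.240 + 1.499 = 4.739 m/s².
Braking distance = v²/(2a) = 3.1293² / (2 × 4.739) = 9.793 / 9.478 = 1.033 m.

Braking distance ≈ 1 m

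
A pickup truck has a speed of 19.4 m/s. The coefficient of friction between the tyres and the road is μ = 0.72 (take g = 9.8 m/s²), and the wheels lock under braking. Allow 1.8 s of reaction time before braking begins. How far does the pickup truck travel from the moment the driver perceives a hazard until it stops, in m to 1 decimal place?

a = μg = 0.72 × 9.8 = 7.056 m/s².
Reaction distance = v·t_r = 19.4000 × 1.8 = 34.920 m.
Braking distance = v²/(2a) = 19.4000² / (2 × 7.056) = 376.360 / 14.112 = 26.670 m.
Total = 34.920 + 26.670 = 61.590 m.

Total stopping distance ≈ 61.6 m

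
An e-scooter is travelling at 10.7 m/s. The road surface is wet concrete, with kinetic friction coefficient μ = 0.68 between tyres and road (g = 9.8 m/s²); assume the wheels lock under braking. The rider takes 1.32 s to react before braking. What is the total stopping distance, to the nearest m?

a = μg = 0.68 × 9.8 = 6.664 m/s².
Reaction distance = v·t_r = 10.7000 × 1.32 = 14.124 m.
Braking distance = v²/(2a) = 10.7000² / (2 × 6.664) = 114.490 / 13.328 = 8.590 m.
Total = 14.124 + 8.590 = 22.714 m.

Total stopping distance ≈ 23 m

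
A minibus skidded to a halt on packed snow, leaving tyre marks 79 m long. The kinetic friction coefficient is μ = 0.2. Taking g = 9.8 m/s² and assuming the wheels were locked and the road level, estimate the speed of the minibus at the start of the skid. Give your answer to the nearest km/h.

Initial speed ≈ 63 km/h

Deceleration a = μg = 0.2 × 9.8 = 1.960 m/s².
v = √(2a·d) = √(2 × 1.960 × 79) = √309.680 = 17.5977 m/s.
= 17.5977 × 3.6 = 63.352 km/h.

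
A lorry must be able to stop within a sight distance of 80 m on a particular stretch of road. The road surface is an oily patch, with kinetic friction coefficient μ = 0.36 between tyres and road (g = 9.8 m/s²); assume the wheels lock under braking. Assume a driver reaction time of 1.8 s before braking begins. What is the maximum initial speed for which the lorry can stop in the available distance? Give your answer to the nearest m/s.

Maximum speed ≈ 18 m/s

a = μg = 0.36 × 9.8 = 3.528 m/s².
Stopping distance: v·t_r + v²/(2a) = 80 with t_r = 1.8 s and a = 3.528 m/s².
So v² + 12.701 v − 564.48 = 0.
Positive root: v = −a·t_r + √((a·t_r)² + 2a·d) = −6.350 + √(40.322 + 564.48) = 18.2427 m/s.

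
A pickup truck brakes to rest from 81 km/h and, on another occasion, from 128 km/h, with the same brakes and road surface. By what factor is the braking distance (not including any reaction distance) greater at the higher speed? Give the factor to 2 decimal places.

Factor ≈ 2.50

Braking distance d = v²/(2a), so with a fixed, d ∝ v².
Factor = (128/81)² = 1.5802² = 2.4970.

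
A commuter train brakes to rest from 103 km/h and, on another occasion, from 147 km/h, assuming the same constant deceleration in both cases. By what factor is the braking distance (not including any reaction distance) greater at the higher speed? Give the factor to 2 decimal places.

Factor ≈ 2.04

Braking distance d = v²/(2a), so with a fixed, d ∝ v².
Factor = (147/103)² = 1.4272² = 2.0369.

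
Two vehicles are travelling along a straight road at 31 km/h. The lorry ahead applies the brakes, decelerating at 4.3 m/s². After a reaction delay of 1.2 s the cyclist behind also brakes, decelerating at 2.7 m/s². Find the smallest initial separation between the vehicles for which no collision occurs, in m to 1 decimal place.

31 km/h ÷ 3.6 = 8.6111 m/s.
Leader travels v²/(2a_L) = 74.151 / 8.600 = 8.622 m before stopping.
Follower covers v·t_r = 8.6111 × 1.2 = 10.333 m while reacting, then v²/(2a_F) = 74.151 / 5.400 = 13.732 m while braking, for a total of 10.333 + 13.732 = 24.065 m.
Since a_F ≤ a_L and the follower starts braking later, the follower is never slower than the leader, so the closest approach is when both have stopped.
Minimum gap = 24.065 − 8.622 = 15.443 m.

Minimum gap ≈ 15.4 m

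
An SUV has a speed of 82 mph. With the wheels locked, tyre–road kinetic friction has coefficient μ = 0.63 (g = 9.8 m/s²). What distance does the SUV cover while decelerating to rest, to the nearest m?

Braking distance ≈ 109 m

82 mph × 0.44704 = 36.6573 m/s.
a = μg = 0.63 × 9.8 = 6.174 m/s².
Braking distance = v²/(2a) = 36.6573² / (2 × 6.174) = 1343.758 / 12.348 = 108.824 m.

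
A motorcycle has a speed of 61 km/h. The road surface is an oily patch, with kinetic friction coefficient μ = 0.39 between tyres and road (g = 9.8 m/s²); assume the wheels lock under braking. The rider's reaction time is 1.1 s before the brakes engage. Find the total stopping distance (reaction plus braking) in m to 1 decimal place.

Total stopping distance ≈ 56.2 m

61 km/h ÷ 3.6 = 16.9444 m/s.
a = μg = 0.39 × 9.8 = 3.822 m/s².
Reaction distance = v·t_r = 16.9444 × 1.1 = 18.639 m.
Braking distance = v²/(2a) = 16.9444² / (2 × 3.822) = 287.113 / 7.644 = 37.561 m.
Total = 18.639 + 37.561 = 56.200 m.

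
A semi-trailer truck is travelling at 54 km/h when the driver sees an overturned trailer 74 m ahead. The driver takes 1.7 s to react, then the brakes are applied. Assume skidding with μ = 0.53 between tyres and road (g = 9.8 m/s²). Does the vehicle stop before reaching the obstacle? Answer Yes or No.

54 km/h ÷ 3.6 = 15.0000 m/s.
a = μg = 0.53 × 9.8 = 5.194 m/s².
Reaction distance = 15.0000 × 1.7 = 25.500 m.
Braking distance = v²/(2a) = 225.000 / 10.388 = 21.660 m.
Total stopping distance = 25.500 + 21.660 = 47.160 m, vs 74 m available — it stops with 74 − 47.160 = 26.840 m to spare.

Yes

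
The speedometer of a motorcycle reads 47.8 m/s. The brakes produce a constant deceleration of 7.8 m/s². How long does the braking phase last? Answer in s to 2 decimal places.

Braking time ≈ 6.13 s

Braking time = v/a = 47.8000 / 7.800 = 6.128 s.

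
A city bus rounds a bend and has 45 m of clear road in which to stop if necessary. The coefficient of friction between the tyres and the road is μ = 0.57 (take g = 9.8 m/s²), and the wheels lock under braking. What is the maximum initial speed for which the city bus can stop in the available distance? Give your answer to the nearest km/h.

Maximum speed ≈ 81 km/h

a = μg = 0.57 × 9.8 = 5.586 m/s².
v²/(2a) = d ⇒ v = √(2 × 5.586 × 45) = √502.74 = 22.4219 m/s.
22.4219 m/s × 3.6 = 80.719 km/h.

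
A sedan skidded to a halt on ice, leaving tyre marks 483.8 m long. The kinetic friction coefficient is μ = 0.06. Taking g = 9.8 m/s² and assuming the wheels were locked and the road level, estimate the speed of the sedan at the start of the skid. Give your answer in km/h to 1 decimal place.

Deceleration a = μg = 0.06 × 9.8 = 0.588 m/s².
v = √(2a·d) = √(2 × 0.588 × 483.8) = √568.949 = 23.8527 m/s.
= 23.8527 × 3.6 = 85.870 km/h.

Initial speed ≈ 85.9 km/h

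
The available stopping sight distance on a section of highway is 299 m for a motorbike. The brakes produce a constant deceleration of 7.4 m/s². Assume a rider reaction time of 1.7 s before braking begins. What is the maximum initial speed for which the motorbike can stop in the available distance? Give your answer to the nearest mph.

Stopping distance: v·t_r + v²/(2a) = 299 with t_r = 1.7 s and a = 7.400 m/s².
So v² + 25.160 v − 4425.20 = 0.
Positive root: v = −a·t_r + √((a·t_r)² + 2a·d) = −12.580 + √(158.256 + 4425.20) = 55.1212 m/s.
55.1212 m/s ÷ 0.44704 = 123.303 mph.

Maximum speed ≈ 123 mph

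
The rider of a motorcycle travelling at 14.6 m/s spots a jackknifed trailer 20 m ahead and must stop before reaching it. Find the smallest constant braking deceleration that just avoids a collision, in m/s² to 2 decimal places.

v² = 2a·d ⇒ a = v²/(2d) = 14.6000² / (2 × 20.000) = 213.160 / 40.000 = 5.3290 m/s².

Required deceleration ≈ 5.33 m/s²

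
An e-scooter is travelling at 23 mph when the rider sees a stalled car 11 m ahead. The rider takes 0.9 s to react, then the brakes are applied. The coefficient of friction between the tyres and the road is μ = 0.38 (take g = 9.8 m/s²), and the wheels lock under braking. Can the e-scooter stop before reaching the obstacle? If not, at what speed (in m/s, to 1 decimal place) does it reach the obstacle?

No — it strikes the obstacle at 9.6 m/s

23 mph × 0.44704 = 10.2819 m/s.
a = μg = 0.38 × 9.8 = 3.724 m/s².
Reaction distance = 10.2819 × 0.9 = 9.254 m.
Braking distance needed to stop: v²/(2a) = 105.717 / 7.448 = 14.194 m, so total needed = 9.254 + 14.194 = 23.448 m > 11 m — it cannot stop.
Distance remaining when braking begins: 11 − 9.254 = 1.746 m.
v² = v₀² − 2a·d = 105.717 − 2 × 3.724 × 1.746 = 92.713 m²/s².
v = √92.713 = 9.629 m/s.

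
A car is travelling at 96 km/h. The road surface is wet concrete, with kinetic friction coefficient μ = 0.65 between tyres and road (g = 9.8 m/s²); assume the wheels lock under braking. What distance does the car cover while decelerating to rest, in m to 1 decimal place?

96 km/h ÷ 3.6 = 26.6667 m/s.
a = μg = 0.65 × 9.8 = 6.370 m/s².
Braking distance = v²/(2a) = 26.6667² / (2 × 6.370) = 711.113 / 12.740 = 55.817 m.

Braking distance ≈ 55.8 m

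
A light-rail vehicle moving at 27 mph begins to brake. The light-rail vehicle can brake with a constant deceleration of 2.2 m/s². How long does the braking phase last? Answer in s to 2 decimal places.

Braking time ≈ 5.49 s

27 mph × 0.44704 = 12.0701 m/s.
Braking time = v/a = 12.0701 / 2.200 = 5.486 s.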